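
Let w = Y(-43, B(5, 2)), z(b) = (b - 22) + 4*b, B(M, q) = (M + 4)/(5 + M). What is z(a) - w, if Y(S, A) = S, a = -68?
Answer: -319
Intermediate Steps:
B(M, q) = (4 + M)/(5 + M)
z(b) = -22 + 5*b (z(b) = (-22 + b) + 4*b = -22 + 5*b)
w = -43
z(a) - w = (-22 + 5*(-68)) - 1*(-43) = (-22 - 340) + 43 = -362 + 43 = -319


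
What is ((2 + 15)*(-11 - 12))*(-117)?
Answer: 45747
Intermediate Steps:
((2 + 15)*(-11 - 12))*(-117) = (17*(-23))*(-117) = -391*(-117) = 45747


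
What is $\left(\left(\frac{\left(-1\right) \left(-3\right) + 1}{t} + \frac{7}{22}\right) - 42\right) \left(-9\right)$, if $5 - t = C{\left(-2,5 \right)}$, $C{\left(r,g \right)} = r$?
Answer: $\frac{56979}{154} \approx 369.99$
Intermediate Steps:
$t = 7$ ($t = 5 - -2 = 5 + 2 = 7$)
$\left(\left(\frac{\left(-1\right) \left(-3\right) + 1}{t} + \frac{7}{22}\right) - 42\right) \left(-9\right) = \left(\left(\frac{\left(-1\right) \left(-3\right) + 1}{7} + \frac{7}{22}\right) - 42\right) \left(-9\right) = \left(\left(\left(3 + 1\right) \frac{1}{7} + 7 \cdot \frac{1}{22}\right) - 42\right) \left(-9\right) = \left(\left(4 \cdot \frac{1}{7} + \frac{7}{22}\right) - 42\right) \left(-9\right) = \left(\left(\frac{4}{7} + \frac{7}{22}\right) - 42\right) \left(-9\right) = \left(\frac{137}{154} - 42\right) \left(-9\right) = \left(- \frac{6331}{154}\right) \left(-9\right) = \frac{56979}{154}$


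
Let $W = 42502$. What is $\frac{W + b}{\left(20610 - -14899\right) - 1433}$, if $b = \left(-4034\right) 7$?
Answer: $\frac{3566}{8519} \approx 0.41859$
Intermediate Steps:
$b = -28238$
$\frac{W + b}{\left(20610 - -14899\right) - 1433} = \frac{42502 - 28238}{\left(20610 - -14899\right) - 1433} = \frac{14264}{\left(20610 + 14899\right) - 1433} = \frac{14264}{35509 - 1433} = \frac{14264}{34076} = 14264 \cdot \frac{1}{34076} = \frac{3566}{8519}$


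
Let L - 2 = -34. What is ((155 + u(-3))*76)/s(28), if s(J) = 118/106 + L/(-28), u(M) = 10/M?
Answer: 12829180/2511 ≈ 5109.2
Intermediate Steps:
L = -32 (L = 2 - 34 = -32)
s(J) = 837/371 (s(J) = 118/106 - 32/(-28) = 118*(1/106) - 32*(-1/28) = 59/53 + 8/7 = 837/371)
((155 + u(-3))*76)/s(28) = ((155 + 10/(-3))*76)/(837/371) = ((155 + 10*(-⅓))*76)*(371/837) = ((155 - 10/3)*76)*(371/837) = ((455/3)*76)*(371/837) = (34580/3)*(371/837) = 12829180/2511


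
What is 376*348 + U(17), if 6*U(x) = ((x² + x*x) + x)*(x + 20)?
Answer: 807103/6 ≈ 1.3452e+5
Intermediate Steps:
U(x) = (20 + x)*(x + 2*x²)/6 (U(x) = (((x² + x*x) + x)*(x + 20))/6 = (((x² + x²) + x)*(20 + x))/6 = ((2*x² + x)*(20 + x))/6 = ((x + 2*x²)*(20 + x))/6 = ((20 + x)*(x + 2*x²))/6 = (20 + x)*(x + 2*x²)/6)
376*348 + U(17) = 376*348 + (⅙)*17*(20 + 2*17² + 41*17) = 130848 + (⅙)*17*(20 + 2*289 + 697) = 130848 + (⅙)*17*(20 + 578 + 697) = 130848 + (⅙)*17*1295 = 130848 + 22015/6 = 807103/6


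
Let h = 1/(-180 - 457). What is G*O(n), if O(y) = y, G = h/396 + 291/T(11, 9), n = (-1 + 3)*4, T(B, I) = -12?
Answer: -12234224/63063 ≈ -194.00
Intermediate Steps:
h = -1/637 (h = 1/(-637) = -1/637 ≈ -0.0015699)
n = 8 (n = 2*4 = 8)
G = -1529278/63063 (G = -1/637/396 + 291/(-12) = -1/637*1/396 + 291*(-1/12) = -1/252252 - 97/4 = -1529278/63063 ≈ -24.250)
G*O(n) = -1529278/63063*8 = -12234224/63063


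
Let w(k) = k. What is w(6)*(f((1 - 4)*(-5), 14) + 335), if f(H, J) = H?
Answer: 2100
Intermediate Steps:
w(6)*(f((1 - 4)*(-5), 14) + 335) = 6*((1 - 4)*(-5) + 335) = 6*(-3*(-5) + 335) = 6*(15 + 335) = 6*350 = 2100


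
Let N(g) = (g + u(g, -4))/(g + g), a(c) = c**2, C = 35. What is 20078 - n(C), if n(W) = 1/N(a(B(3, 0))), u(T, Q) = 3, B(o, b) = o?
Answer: 40153/2 ≈ 20077.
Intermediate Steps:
N(g) = (3 + g)/(2*g) (N(g) = (g + 3)/(g + g) = (3 + g)/((2*g)) = (3 + g)*(1/(2*g)) = (3 + g)/(2*g))
n(W) = 3/2 (n(W) = 1/((3 + 3**2)/(2*(3**2))) = 1/((1/2)*(3 + 9)/9) = 1/((1/2)*(1/9)*12) = 1/(2/3) = 3/2)
20078 - n(C) = 20078 - 1*3/2 = 20078 - 3/2 = 40153/2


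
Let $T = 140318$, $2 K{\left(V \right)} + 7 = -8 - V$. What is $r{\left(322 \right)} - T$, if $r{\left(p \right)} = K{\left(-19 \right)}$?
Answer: $-140316$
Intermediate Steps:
$K{\left(V \right)} = - \frac{15}{2} - \frac{V}{2}$ ($K{\left(V \right)} = - \frac{7}{2} + \frac{-8 - V}{2} = - \frac{7}{2} - \left(4 + \frac{V}{2}\right) = - \frac{15}{2} - \frac{V}{2}$)
$r{\left(p \right)} = 2$ ($r{\left(p \right)} = - \frac{15}{2} - - \frac{19}{2} = - \frac{15}{2} + \frac{19}{2} = 2$)
$r{\left(322 \right)} - T = 2 - 140318 = -140316$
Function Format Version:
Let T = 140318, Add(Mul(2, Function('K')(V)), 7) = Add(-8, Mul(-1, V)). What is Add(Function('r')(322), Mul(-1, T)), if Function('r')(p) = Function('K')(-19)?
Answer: -140316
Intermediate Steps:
Function('K')(V) = Add(Rational(-15, 2), Mul(Rational(-1, 2), V)) (Function('K')(V) = Add(Rational(-7, 2), Mul(Rational(1, 2), Add(-8, Mul(-1, V)))) = Add(Rational(-7, 2), Add(-4, Mul(Rational(-1, 2), V))) = Add(Rational(-15, 2), Mul(Rational(-1, 2), V)))
Function('r')(p) = 2 (Function('r')(p) = Add(Rational(-15, 2), Mul(Rational(-1, 2), -19)) = Add(Rational(-15, 2), Rational(19, 2)) = 2)
Add(Function('r')(322), Mul(-1, T)) = Add(2, Mul(-1, 140318)) = Add(2, -140318) = -140316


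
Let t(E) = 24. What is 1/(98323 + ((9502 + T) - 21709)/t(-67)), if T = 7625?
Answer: 12/1177585 ≈ 1.0190e-5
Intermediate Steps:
1/(98323 + ((9502 + T) - 21709)/t(-67)) = 1/(98323 + ((9502 + 7625) - 21709)/24) = 1/(98323 + (17127 - 21709)*(1/24)) = 1/(98323 - 4582*1/24) = 1/(98323 - 2291/12) = 1/(1177585/12) = 12/1177585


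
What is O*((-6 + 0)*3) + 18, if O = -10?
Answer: 198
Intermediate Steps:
O*((-6 + 0)*3) + 18 = -10*(-6 + 0)*3 + 18 = -(-60)*3 + 18 = -10*(-18) + 18 = 180 + 18 = 198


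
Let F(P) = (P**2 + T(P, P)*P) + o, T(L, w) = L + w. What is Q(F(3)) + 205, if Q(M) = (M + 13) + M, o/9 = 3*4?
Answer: 488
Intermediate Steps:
o = 108 (o = 9*(3*4) = 9*12 = 108)
F(P) = 108 + 3*P**2 (F(P) = (P**2 + (P + P)*P) + 108 = (P**2 + (2*P)*P) + 108 = (P**2 + 2*P**2) + 108 = 3*P**2 + 108 = 108 + 3*P**2)
Q(M) = 13 + 2*M (Q(M) = (13 + M) + M = 13 + 2*M)
Q(F(3)) + 205 = (13 + 2*(108 + 3*3**2)) + 205 = (13 + 2*(108 + 3*9)) + 205 = (13 + 2*(108 + 27)) + 205 = (13 + 2*135) + 205 = (13 + 270) + 205 = 283 + 205 = 488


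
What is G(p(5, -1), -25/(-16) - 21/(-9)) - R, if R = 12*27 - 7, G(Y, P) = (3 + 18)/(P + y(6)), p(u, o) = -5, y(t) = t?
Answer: -149567/475 ≈ -314.88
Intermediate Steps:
G(Y, P) = 21/(6 + P) (G(Y, P) = (3 + 18)/(P + 6) = 21/(6 + P))
R = 317 (R = 324 - 7 = 317)
G(p(5, -1), -25/(-16) - 21/(-9)) - R = 21/(6 + (-25/(-16) - 21/(-9))) - 1*317 = 21/(6 + (-25*(-1/16) - 21*(-⅑))) - 317 = 21/(6 + (25/16 + 7/3)) - 317 = 21/(6 + 187/48) - 317 = 21/(475/48) - 317 = 21*(48/475) - 317 = 1008/475 - 317 = -149567/475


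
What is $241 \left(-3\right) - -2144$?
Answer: $1421$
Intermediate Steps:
$241 \left(-3\right) - -2144 = -723 + 2144 = 1421$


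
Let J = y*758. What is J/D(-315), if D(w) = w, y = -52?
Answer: 39416/315 ≈ 125.13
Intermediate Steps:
J = -39416 (J = -52*758 = -39416)
J/D(-315) = -39416/(-315) = -39416*(-1/315) = 39416/315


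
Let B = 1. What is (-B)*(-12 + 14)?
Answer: -2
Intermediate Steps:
(-B)*(-12 + 14) = (-1*1)*(-12 + 14) = -1*2 = -2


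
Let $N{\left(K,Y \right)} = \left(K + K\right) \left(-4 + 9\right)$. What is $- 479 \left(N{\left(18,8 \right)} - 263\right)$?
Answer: $39757$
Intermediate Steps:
$N{\left(K,Y \right)} = 10 K$ ($N{\left(K,Y \right)} = 2 K 5 = 10 K$)
$- 479 \left(N{\left(18,8 \right)} - 263\right) = - 479 \left(10 \cdot 18 - 263\right) = - 479 \left(180 - 263\right) = \left(-479\right) \left(-83\right) = 39757$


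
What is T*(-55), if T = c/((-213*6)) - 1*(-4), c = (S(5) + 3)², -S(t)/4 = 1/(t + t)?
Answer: -1403941/6390 ≈ -219.71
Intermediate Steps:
S(t) = -2/t (S(t) = -4/(t + t) = -4*1/(2*t) = -2/t)
c = 169/25 (c = (-2/5 + 3)² = (-2*⅕ + 3)² = (-⅖ + 3)² = (13/5)² = 169/25 ≈ 6.7600)
T = 127631/31950 (T = 169/(25*((-213*6))) - 1*(-4) = (169/25)/(-1278) + 4 = (169/25)*(-1/1278) + 4 = -169/31950 + 4 = 127631/31950 ≈ 3.9947)
T*(-55) = (127631/31950)*(-55) = -1403941/6390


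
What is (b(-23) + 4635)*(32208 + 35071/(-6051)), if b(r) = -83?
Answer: 886982404424/6051 ≈ 1.4658e+8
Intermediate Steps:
(b(-23) + 4635)*(32208 + 35071/(-6051)) = (-83 + 4635)*(32208 + 35071/(-6051)) = 4552*(32208 + 35071*(-1/6051)) = 4552*(32208 - 35071/6051) = 4552*(194855537/6051) = 886982404424/6051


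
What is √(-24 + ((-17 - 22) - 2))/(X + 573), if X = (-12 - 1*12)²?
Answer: I*√65/1149 ≈ 0.0070168*I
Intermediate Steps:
X = 576 (X = (-12 - 12)² = (-24)² = 576)
√(-24 + ((-17 - 22) - 2))/(X + 573) = √(-24 + ((-17 - 22) - 2))/(576 + 573) = √(-24 + (-39 - 2))/1149 = √(-24 - 41)/1149 = √(-65)/1149 = (I*√65)/1149 = I*√65/1149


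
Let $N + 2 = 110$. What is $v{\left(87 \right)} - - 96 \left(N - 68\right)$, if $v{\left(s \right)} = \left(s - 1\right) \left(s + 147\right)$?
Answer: $23964$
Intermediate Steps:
$v{\left(s \right)} = \left(-1 + s\right) \left(147 + s\right)$
$N = 108$ ($N = -2 + 110 = 108$)
$v{\left(87 \right)} - - 96 \left(N - 68\right) = \left(-147 + 87^{2} + 146 \cdot 87\right) - - 96 \left(108 - 68\right) = \left(-147 + 7569 + 12702\right) - \left(-96\right) 40 = 20124 - -3840 = 20124 + 3840 = 23964$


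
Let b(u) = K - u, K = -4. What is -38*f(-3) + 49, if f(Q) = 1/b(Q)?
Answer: 87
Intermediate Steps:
b(u) = -4 - u
f(Q) = 1/(-4 - Q)
-38*f(-3) + 49 = -(-38)/(4 - 3) + 49 = -(-38)/1 + 49 = -(-38) + 49 = -38*(-1) + 49 = 38 + 49 = 87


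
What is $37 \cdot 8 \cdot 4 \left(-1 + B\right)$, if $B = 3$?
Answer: $2368$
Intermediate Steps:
$37 \cdot 8 \cdot 4 \left(-1 + B\right) = 37 \cdot 8 \cdot 4 \left(-1 + 3\right) = 296 \cdot 4 \cdot 2 = 296 \cdot 8 = 2368$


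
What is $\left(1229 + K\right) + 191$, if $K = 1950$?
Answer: $3370$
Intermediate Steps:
$\left(1229 + K\right) + 191 = \left(1229 + 1950\right) + 191 = 3179 + 191 = 3370$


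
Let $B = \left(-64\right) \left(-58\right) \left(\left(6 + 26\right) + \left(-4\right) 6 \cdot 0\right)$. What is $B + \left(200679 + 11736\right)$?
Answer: $331199$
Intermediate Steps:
$B = 118784$ ($B = 3712 \left(32 - 0\right) = 3712 \left(32 + 0\right) = 3712 \cdot 32 = 118784$)
$B + \left(200679 + 11736\right) = 118784 + \left(200679 + 11736\right) = 118784 + 212415 = 331199$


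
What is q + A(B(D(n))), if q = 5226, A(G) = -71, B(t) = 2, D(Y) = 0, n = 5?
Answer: 5155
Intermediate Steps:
q + A(B(D(n))) = 5226 - 71 = 5155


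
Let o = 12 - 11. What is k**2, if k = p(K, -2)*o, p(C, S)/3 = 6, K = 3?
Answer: 324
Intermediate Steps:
o = 1
p(C, S) = 18 (p(C, S) = 3*6 = 18)
k = 18 (k = 18*1 = 18)
k**2 = 18**2 = 324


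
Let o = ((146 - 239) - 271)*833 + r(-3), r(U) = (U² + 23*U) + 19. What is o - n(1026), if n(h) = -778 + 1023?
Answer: -303498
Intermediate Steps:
n(h) = 245
r(U) = 19 + U² + 23*U
o = -303253 (o = ((146 - 239) - 271)*833 + (19 + (-3)² + 23*(-3)) = (-93 - 271)*833 + (19 + 9 - 69) = -364*833 - 41 = -303212 - 41 = -303253)
o - n(1026) = -303253 - 1*245 = -303253 - 245 = -303498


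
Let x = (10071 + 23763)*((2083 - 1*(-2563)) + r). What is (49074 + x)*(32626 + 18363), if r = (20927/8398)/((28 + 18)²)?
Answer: 4190417868298021767/522652 ≈ 8.0176e+12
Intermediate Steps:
r = 1231/1045304 (r = (20927*(1/8398))/(46²) = (1231/494)/2116 = (1231/494)*(1/2116) = 1231/1045304 ≈ 0.0011776)
x = 82157133314955/522652 (x = (10071 + 23763)*((2083 - 1*(-2563)) + 1231/1045304) = 33834*((2083 + 2563) + 1231/1045304) = 33834*(4646 + 1231/1045304) = 33834*(4856483615/1045304) = 82157133314955/522652 ≈ 1.5719e+8)
(49074 + x)*(32626 + 18363) = (49074 + 82157133314955/522652)*(32626 + 18363) = (82182781939203/522652)*50989 = 4190417868298021767/522652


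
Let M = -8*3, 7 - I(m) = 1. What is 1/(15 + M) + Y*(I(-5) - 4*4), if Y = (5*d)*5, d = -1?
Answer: 2249/9 ≈ 249.89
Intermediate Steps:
I(m) = 6 (I(m) = 7 - 1*1 = 7 - 1 = 6)
M = -24
Y = -25 (Y = (5*(-1))*5 = -5*5 = -25)
1/(15 + M) + Y*(I(-5) - 4*4) = 1/(15 - 24) - 25*(6 - 4*4) = 1/(-9) - 25*(6 - 16) = -⅑ - 25*(-10) = -⅑ + 250 = 2249/9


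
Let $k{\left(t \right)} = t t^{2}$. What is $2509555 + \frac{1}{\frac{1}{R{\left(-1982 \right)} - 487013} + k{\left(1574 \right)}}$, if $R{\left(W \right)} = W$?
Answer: $\frac{4785367775650510832840}{1906859094799879} \approx 2.5096 \cdot 10^{6}$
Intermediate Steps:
$k{\left(t \right)} = t^{3}$
$2509555 + \frac{1}{\frac{1}{R{\left(-1982 \right)} - 487013} + k{\left(1574 \right)}} = 2509555 + \frac{1}{\frac{1}{-1982 - 487013} + 1574^{3}} = 2509555 + \frac{1}{\frac{1}{-488995} + 3899547224} = 2509555 + \frac{1}{- \frac{1}{488995} + 3899547224} = 2509555 + \frac{1}{\frac{1906859094799879}{488995}} = 2509555 + \frac{488995}{1906859094799879} = \frac{4785367775650510832840}{1906859094799879}$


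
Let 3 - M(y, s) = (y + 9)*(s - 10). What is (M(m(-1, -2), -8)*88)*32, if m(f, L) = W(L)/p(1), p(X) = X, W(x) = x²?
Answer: 667392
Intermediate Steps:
m(f, L) = L² (m(f, L) = L²/1 = L²*1 = L²)
M(y, s) = 3 - (-10 + s)*(9 + y) (M(y, s) = 3 - (y + 9)*(s - 10) = 3 - (9 + y)*(-10 + s) = 3 - (-10 + s)*(9 + y))
(M(m(-1, -2), -8)*88)*32 = ((93 - 9*(-8) + 10*(-2)² - 1*(-8)*(-2)²)*88)*32 = ((93 + 72 + 10*4 - 1*(-8)*4)*88)*32 = ((93 + 72 + 40 + 32)*88)*32 = (237*88)*32 = 20856*32 = 667392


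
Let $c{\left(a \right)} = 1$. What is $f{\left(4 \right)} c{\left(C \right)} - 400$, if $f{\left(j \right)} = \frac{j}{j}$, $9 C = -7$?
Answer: $-399$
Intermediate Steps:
$C = - \frac{7}{9}$ ($C = \frac{1}{9} \left(-7\right) = - \frac{7}{9} \approx -0.77778$)
$f{\left(j \right)} = 1$
$f{\left(4 \right)} c{\left(C \right)} - 400 = 1 \cdot 1 - 400 = 1 - 400 = -399$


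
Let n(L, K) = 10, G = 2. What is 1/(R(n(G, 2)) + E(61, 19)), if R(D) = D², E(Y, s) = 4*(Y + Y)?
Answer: 1/588 ≈ 0.0017007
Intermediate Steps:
E(Y, s) = 8*Y (E(Y, s) = 4*(2*Y) = 8*Y)
1/(R(n(G, 2)) + E(61, 19)) = 1/(10² + 8*61) = 1/(100 + 488) = 1/588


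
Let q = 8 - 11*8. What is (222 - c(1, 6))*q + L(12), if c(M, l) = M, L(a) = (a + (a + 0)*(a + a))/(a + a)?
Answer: -35335/2 ≈ -17668.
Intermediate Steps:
L(a) = (a + 2*a**2)/(2*a) (L(a) = (a + a*(2*a))/((2*a)) = (a + 2*a**2)*(1/(2*a)) = (a + 2*a**2)/(2*a))
q = -80 (q = 8 - 88 = -80)
(222 - c(1, 6))*q + L(12) = (222 - 1*1)*(-80) + (1/2 + 12) = (222 - 1)*(-80) + 25/2 = 221*(-80) + 25/2 = -17680 + 25/2 = -35335/2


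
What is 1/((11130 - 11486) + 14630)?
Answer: 1/14274 ≈ 7.0057e-5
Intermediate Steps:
1/((11130 - 11486) + 14630) = 1/(-356 + 14630) = 1/14274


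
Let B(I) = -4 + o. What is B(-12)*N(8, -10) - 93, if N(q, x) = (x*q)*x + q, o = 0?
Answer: -3325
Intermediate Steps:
N(q, x) = q + q*x**2 (N(q, x) = (q*x)*x + q = q*x**2 + q = q + q*x**2)
B(I) = -4 (B(I) = -4 + 0 = -4)
B(-12)*N(8, -10) - 93 = -32*(1 + (-10)**2) - 93 = -32*(1 + 100) - 93 = -32*101 - 93 = -4*808 - 93 = -3232 - 93 = -3325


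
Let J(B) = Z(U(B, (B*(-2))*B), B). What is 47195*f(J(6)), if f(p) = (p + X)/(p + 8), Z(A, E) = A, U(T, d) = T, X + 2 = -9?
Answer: -235975/14 ≈ -16855.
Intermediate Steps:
X = -11 (X = -2 - 9 = -11)
J(B) = B
f(p) = (-11 + p)/(8 + p) (f(p) = (p - 11)/(p + 8) = (-11 + p)/(8 + p))
47195*f(J(6)) = 47195*((-11 + 6)/(8 + 6)) = 47195*(-5/14) = -235975/14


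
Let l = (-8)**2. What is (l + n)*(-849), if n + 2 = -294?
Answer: 196968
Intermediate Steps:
l = 64
n = -296 (n = -2 - 294 = -296)
(l + n)*(-849) = (64 - 296)*(-849) = -232*(-849) = 196968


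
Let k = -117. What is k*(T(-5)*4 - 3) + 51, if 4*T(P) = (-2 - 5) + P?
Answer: 1806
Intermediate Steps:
T(P) = -7/4 + P/4 (T(P) = ((-2 - 5) + P)/4 = (-7 + P)/4 = -7/4 + P/4)
k*(T(-5)*4 - 3) + 51 = -117*((-7/4 + (¼)*(-5))*4 - 3) + 51 = -117*((-7/4 - 5/4)*4 - 3) + 51 = -117*(-3*4 - 3) + 51 = -117*(-12 - 3) + 51 = -117*(-15) + 51 = 1755 + 51 = 1806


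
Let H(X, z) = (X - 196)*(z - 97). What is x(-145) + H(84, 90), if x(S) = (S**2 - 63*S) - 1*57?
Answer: 30887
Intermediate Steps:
x(S) = -57 + S**2 - 63*S (x(S) = (S**2 - 63*S) - 57 = -57 + S**2 - 63*S)
H(X, z) = (-196 + X)*(-97 + z)
x(-145) + H(84, 90) = (-57 + (-145)**2 - 63*(-145)) + (19012 - 196*90 - 97*84 + 84*90) = (-57 + 21025 + 9135) + (19012 - 17640 - 8148 + 7560) = 30103 + 784 = 30887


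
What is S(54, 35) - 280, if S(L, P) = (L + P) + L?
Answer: -137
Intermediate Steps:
S(L, P) = P + 2*L
S(54, 35) - 280 = (35 + 2*54) - 280 = (35 + 108) - 280 = 143 - 280 = -137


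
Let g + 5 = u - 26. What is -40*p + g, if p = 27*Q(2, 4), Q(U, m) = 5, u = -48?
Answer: -5479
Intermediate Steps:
g = -79 (g = -5 + (-48 - 26) = -5 - 74 = -79)
p = 135 (p = 27*5 = 135)
-40*p + g = -40*135 - 79 = -5400 - 79 = -5479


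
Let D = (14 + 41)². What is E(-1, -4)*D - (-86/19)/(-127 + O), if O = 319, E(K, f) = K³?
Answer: -5517557/1824 ≈ -3025.0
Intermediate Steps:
D = 3025 (D = 55² = 3025)
E(-1, -4)*D - (-86/19)/(-127 + O) = (-1)³*3025 - (-86/19)/(-127 + 319) = -1*3025 - (-86*1/19)/192 = -3025 - (-86)/(19*192) = -3025 - 1*(-43/1824) = -3025 + 43/1824 = -5517557/1824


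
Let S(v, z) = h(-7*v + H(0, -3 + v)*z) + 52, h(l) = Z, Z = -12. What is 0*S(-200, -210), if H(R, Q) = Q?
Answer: 0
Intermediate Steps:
h(l) = -12
S(v, z) = 40 (S(v, z) = -12 + 52 = 40)
0*S(-200, -210) = 0*40 = 0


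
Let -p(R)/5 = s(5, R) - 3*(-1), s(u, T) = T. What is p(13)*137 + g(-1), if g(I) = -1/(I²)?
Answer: -10961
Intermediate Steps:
g(I) = -1/I²
p(R) = -15 - 5*R (p(R) = -5*(R - 3*(-1)) = -5*(R + 3) = -5*(3 + R) = -15 - 5*R)
p(13)*137 + g(-1) = (-15 - 5*13)*137 - 1/(-1)² = (-15 - 65)*137 - 1*1 = -80*137 - 1 = -10960 - 1 = -10961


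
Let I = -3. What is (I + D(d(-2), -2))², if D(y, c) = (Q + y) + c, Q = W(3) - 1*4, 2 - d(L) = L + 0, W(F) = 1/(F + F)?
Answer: 841/36 ≈ 23.361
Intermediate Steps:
W(F) = 1/(2*F)
d(L) = 2 - L (d(L) = 2 - (L + 0) = 2 - L)
Q = -23/6 (Q = (½)/3 - 1*4 = (½)*(⅓) - 4 = ⅙ - 4 = -23/6 ≈ -3.8333)
D(y, c) = -23/6 + c + y (D(y, c) = (-23/6 + y) + c = -23/6 + c + y)
(I + D(d(-2), -2))² = (-3 + (-23/6 - 2 + (2 - 1*(-2))))² = (-3 + (-23/6 - 2 + (2 + 2)))² = (-3 + (-23/6 - 2 + 4))² = (-3 - 11/6)² = (-29/6)² = 841/36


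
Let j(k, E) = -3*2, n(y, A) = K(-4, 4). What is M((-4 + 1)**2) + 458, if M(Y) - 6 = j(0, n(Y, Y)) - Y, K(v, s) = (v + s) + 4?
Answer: 449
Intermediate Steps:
K(v, s) = 4 + s + v (K(v, s) = (s + v) + 4 = 4 + s + v)
n(y, A) = 4 (n(y, A) = 4 + 4 - 4 = 4)
j(k, E) = -6
M(Y) = -Y (M(Y) = 6 + (-6 - Y) = -Y)
M((-4 + 1)**2) + 458 = -(-4 + 1)**2 + 458 = -1*(-3)**2 + 458 = -1*9 + 458 = -9 + 458 = 449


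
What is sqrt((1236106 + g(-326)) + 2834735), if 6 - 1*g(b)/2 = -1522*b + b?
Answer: 3*sqrt(342129) ≈ 1754.8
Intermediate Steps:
g(b) = 12 + 3042*b (g(b) = 12 - 2*(-1522*b + b) = 12 - (-3042)*b = 12 + 3042*b)
sqrt((1236106 + g(-326)) + 2834735) = sqrt((1236106 + (12 + 3042*(-326))) + 2834735) = sqrt((1236106 + (12 - 991692)) + 2834735) = sqrt((1236106 - 991680) + 2834735) = sqrt(244426 + 2834735) = sqrt(3079161) = 3*sqrt(342129)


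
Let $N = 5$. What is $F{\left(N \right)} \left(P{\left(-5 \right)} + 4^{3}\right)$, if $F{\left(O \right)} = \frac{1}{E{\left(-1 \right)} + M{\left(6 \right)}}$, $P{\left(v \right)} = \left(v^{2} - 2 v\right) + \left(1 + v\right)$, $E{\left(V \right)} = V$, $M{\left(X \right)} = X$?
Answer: $19$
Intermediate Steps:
$P{\left(v \right)} = 1 + v^{2} - v$
$F{\left(O \right)} = \frac{1}{5}$ ($F{\left(O \right)} = \frac{1}{-1 + 6} = \frac{1}{5}$)
$F{\left(N \right)} \left(P{\left(-5 \right)} + 4^{3}\right) = \frac{\left(1 + \left(-5\right)^{2} - -5\right) + 4^{3}}{5} = \frac{\left(1 + 25 + 5\right) + 64}{5} = \frac{31 + 64}{5} = \frac{1}{5} \cdot 95 = 19$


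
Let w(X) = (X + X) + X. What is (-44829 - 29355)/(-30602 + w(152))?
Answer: 37092/15073 ≈ 2.4608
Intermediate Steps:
w(X) = 3*X (w(X) = 2*X + X = 3*X)
(-44829 - 29355)/(-30602 + w(152)) = (-44829 - 29355)/(-30602 + 3*152) = -74184/(-30602 + 456) = -74184/(-30146) = -74184*(-1/30146) = 37092/15073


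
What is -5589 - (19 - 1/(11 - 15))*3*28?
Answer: -7206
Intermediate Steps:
-5589 - (19 - 1/(11 - 15))*3*28 = -5589 - (19 - 1/(-4))*3*28 = -5589 - (19 - 1*(-¼))*3*28 = -5589 - (19 + ¼)*3*28 = -5589 - (77/4)*3*28 = -5589 - 231*28/4 = -5589 - 1*1617 = -5589 - 1617 = -7206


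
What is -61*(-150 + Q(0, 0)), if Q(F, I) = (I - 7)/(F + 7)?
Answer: 9211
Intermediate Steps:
Q(F, I) = (-7 + I)/(7 + F)
-61*(-150 + Q(0, 0)) = -61*(-150 + (-7 + 0)/(7 + 0)) = -61*(-150 - 7/7) = -61*(-150 + (⅐)*(-7)) = -61*(-150 - 1) = -61*(-151) = 9211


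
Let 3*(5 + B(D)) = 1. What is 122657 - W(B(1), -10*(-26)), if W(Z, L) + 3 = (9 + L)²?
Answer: 50299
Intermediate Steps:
B(D) = -14/3 (B(D) = -5 + (⅓)*1 = -5 + ⅓ = -14/3)
W(Z, L) = -3 + (9 + L)²
122657 - W(B(1), -10*(-26)) = 122657 - (-3 + (9 - 10*(-26))²) = 122657 - (-3 + (9 + 260)²) = 122657 - (-3 + 269²) = 122657 - (-3 + 72361) = 122657 - 1*72358 = 122657 - 72358 = 50299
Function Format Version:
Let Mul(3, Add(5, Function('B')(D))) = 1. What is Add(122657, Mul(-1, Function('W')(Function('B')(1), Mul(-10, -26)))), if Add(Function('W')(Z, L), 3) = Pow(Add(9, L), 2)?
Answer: 50299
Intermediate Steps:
Function('B')(D) = Rational(-14, 3) (Function('B')(D) = Add(-5, Mul(Rational(1, 3), 1)) = Add(-5, Rational(1, 3)) = Rational(-14, 3))
Function('W')(Z, L) = Add(-3, Pow(Add(9, L), 2))
Add(122657, Mul(-1, Function('W')(Function('B')(1), Mul(-10, -26)))) = Add(122657, Mul(-1, Add(-3, Pow(Add(9, Mul(-10, -26)), 2)))) = Add(122657, Mul(-1, Add(-3, Pow(Add(9, 260), 2)))) = Add(122657, Mul(-1, Add(-3, Pow(269, 2)))) = Add(122657, Mul(-1, Add(-3, 72361))) = Add(122657, Mul(-1, 72358)) = Add(122657, -72358) = 50299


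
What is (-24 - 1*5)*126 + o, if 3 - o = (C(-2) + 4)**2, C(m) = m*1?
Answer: -3655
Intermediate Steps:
C(m) = m
o = -1 (o = 3 - (-2 + 4)**2 = 3 - 1*2**2 = 3 - 1*4 = 3 - 4 = -1)
(-24 - 1*5)*126 + o = (-24 - 1*5)*126 - 1 = (-24 - 5)*126 - 1 = -29*126 - 1 = -3654 - 1 = -3655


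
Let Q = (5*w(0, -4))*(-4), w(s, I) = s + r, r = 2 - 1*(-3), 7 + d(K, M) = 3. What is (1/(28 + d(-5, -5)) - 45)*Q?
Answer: 26975/6 ≈ 4495.8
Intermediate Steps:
d(K, M) = -4 (d(K, M) = -7 + 3 = -4)
r = 5 (r = 2 + 3 = 5)
w(s, I) = 5 + s (w(s, I) = s + 5 = 5 + s)
Q = -100 (Q = (5*(5 + 0))*(-4) = (5*5)*(-4) = 25*(-4) = -100)
(1/(28 + d(-5, -5)) - 45)*Q = (1/(28 - 4) - 45)*(-100) = (1/24 - 45)*(-100) = -1079/24*(-100) = 26975/6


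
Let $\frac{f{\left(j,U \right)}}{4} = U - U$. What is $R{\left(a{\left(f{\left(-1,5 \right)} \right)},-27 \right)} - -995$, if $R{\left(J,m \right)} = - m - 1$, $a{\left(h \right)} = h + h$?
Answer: $1021$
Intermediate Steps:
$f{\left(j,U \right)} = 0$ ($f{\left(j,U \right)} = 4 \left(U - U\right) = 4 \cdot 0 = 0$)
$a{\left(h \right)} = 2 h$
$R{\left(J,m \right)} = -1 - m$
$R{\left(a{\left(f{\left(-1,5 \right)} \right)},-27 \right)} - -995 = \left(-1 - -27\right) - -995 = \left(-1 + 27\right) + \left(-157 + 1152\right) = 26 + 995 = 1021$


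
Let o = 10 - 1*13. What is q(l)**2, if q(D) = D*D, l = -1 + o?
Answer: 256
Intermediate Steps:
o = -3 (o = 10 - 13 = -3)
l = -4 (l = -1 - 3 = -4)
q(D) = D**2
q(l)**2 = ((-4)**2)**2 = 16**2 = 256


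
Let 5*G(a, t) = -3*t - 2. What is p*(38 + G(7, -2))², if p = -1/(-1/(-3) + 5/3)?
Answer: -18818/25 ≈ -752.72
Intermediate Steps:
p = -½ (p = -1/(-1*(-⅓) + 5*(⅓)) = -1/(⅓ + 5/3) = -1/2 = -1*½ = -½ ≈ -0.50000)
G(a, t) = -⅖ - 3*t/5 (G(a, t) = (-3*t - 2)/5 = (-2 - 3*t)/5 = -⅖ - 3*t/5)
p*(38 + G(7, -2))² = -(38 + (-⅖ - ⅗*(-2)))²/2 = -(38 + (-⅖ + 6/5))²/2 = -(38 + ⅘)²/2 = -(194/5)²/2 = -½*37636/25 = -18818/25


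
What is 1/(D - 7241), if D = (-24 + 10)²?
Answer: -1/7045 ≈ -0.00014194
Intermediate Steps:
D = 196 (D = (-14)² = 196)
1/(D - 7241) = 1/(196 - 7241) = 1/(-7045) = -1/7045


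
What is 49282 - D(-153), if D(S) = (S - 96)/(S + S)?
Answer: 5026681/102 ≈ 49281.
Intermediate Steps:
D(S) = (-96 + S)/(2*S) (D(S) = (-96 + S)/((2*S)) = (-96 + S)*(1/(2*S)) = (-96 + S)/(2*S))
49282 - D(-153) = 49282 - (-96 - 153)/(2*(-153)) = 49282 - (-1)*(-249)/(2*153) = 49282 - 1*83/102 = 49282 - 83/102 = 5026681/102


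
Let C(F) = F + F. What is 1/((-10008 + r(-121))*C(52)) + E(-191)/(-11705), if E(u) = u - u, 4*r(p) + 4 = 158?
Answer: -1/1036828 ≈ -9.6448e-7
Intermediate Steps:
C(F) = 2*F
r(p) = 77/2 (r(p) = -1 + (¼)*158 = -1 + 79/2 = 77/2)
E(u) = 0
1/((-10008 + r(-121))*C(52)) + E(-191)/(-11705) = 1/((-10008 + 77/2)*((2*52))) + 0/(-11705) = 1/(-19939/2*104) + 0*(-1/11705) = -2/19939*1/104 + 0 = -1/1036828 + 0 = -1/1036828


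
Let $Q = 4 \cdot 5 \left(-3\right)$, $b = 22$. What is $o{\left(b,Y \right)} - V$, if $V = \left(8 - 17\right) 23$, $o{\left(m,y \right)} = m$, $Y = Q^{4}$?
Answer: $229$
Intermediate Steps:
$Q = -60$ ($Q = 20 \left(-3\right) = -60$)
$Y = 12960000$ ($Y = \left(-60\right)^{4} = 12960000$)
$V = -207$ ($V = \left(-9\right) 23 = -207$)
$o{\left(b,Y \right)} - V = 22 - -207 = 22 + 207 = 229$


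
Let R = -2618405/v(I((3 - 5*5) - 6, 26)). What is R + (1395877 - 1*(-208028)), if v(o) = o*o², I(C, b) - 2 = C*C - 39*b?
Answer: 19010049252965/11852352 ≈ 1.6039e+6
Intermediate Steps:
I(C, b) = 2 + C² - 39*b (I(C, b) = 2 + (C*C - 39*b) = 2 + (C² - 39*b) = 2 + C² - 39*b)
v(o) = o³
R = 2618405/11852352 (R = -2618405/(2 + ((3 - 5*5) - 6)² - 39*26)³ = -2618405/(2 + ((3 - 25) - 6)² - 1014)³ = -2618405/(2 + (-22 - 6)² - 1014)³ = -2618405/(2 + (-28)² - 1014)³ = -2618405/(2 + 784 - 1014)³ = -2618405/((-228)³) = -2618405/(-11852352) = -2618405*(-1/11852352) = 2618405/11852352 ≈ 0.22092)
R + (1395877 - 1*(-208028)) = 2618405/11852352 + (1395877 - 1*(-208028)) = 2618405/11852352 + (1395877 + 208028) = 2618405/11852352 + 1603905 = 19010049252965/11852352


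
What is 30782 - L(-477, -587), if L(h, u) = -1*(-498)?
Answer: 30284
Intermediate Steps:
L(h, u) = 498
30782 - L(-477, -587) = 30782 - 1*498 = 30782 - 498 = 30284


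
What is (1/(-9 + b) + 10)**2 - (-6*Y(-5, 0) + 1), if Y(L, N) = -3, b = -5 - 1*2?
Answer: 20417/256 ≈ 79.754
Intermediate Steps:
b = -7 (b = -5 - 2 = -7)
(1/(-9 + b) + 10)**2 - (-6*Y(-5, 0) + 1) = (1/(-9 - 7) + 10)**2 - (-6*(-3) + 1) = (1/(-16) + 10)**2 - (18 + 1) = (-1/16 + 10)**2 - 1*19 = (159/16)**2 - 19 = 25281/256 - 19 = 20417/256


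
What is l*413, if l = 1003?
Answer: 414239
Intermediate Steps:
l*413 = 1003*413 = 414239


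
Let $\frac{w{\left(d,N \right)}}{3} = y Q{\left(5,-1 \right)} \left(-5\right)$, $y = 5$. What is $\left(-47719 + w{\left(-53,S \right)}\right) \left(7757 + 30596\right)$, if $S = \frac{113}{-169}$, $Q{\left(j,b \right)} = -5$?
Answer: $-1815784432$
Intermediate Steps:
$S = - \frac{113}{169}$ ($S = 113 \left(- \frac{1}{169}\right) = - \frac{113}{169} \approx -0.66864$)
$w{\left(d,N \right)} = 375$ ($w{\left(d,N \right)} = 3 \cdot 5 \left(-5\right) \left(-5\right) = 3 \left(\left(-25\right) \left(-5\right)\right) = 3 \cdot 125 = 375$)
$\left(-47719 + w{\left(-53,S \right)}\right) \left(7757 + 30596\right) = \left(-47719 + 375\right) \left(7757 + 30596\right) = \left(-47344\right) 38353 = -1815784432$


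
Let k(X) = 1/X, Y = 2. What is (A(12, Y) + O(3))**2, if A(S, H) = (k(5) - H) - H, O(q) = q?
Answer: 16/25 ≈ 0.64000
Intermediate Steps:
A(S, H) = 1/5 - 2*H (A(S, H) = (1/5 - H) - H = 1/5 - 2*H)
(A(12, Y) + O(3))**2 = ((1/5 - 2*2) + 3)**2 = ((1/5 - 4) + 3)**2 = (-19/5 + 3)**2 = (-4/5)**2 = 16/25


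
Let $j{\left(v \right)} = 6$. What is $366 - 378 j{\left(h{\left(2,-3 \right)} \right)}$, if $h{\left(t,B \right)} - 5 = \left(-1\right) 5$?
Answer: $-1902$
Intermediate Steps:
$h{\left(t,B \right)} = 0$ ($h{\left(t,B \right)} = 5 - 5 = 0$)
$366 - 378 j{\left(h{\left(2,-3 \right)} \right)} = 366 - 2268 = -1902$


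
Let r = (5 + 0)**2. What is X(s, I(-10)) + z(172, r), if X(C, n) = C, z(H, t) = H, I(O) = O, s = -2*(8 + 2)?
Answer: 152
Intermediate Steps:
s = -20 (s = -2*10 = -20)
r = 25 (r = 5**2 = 25)
X(s, I(-10)) + z(172, r) = -20 + 172 = 152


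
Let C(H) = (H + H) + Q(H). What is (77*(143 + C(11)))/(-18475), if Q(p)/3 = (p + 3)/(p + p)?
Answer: -12852/18475 ≈ -0.69564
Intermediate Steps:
Q(p) = 3*(3 + p)/(2*p) (Q(p) = 3*((p + 3)/(p + p)) = 3*((3 + p)/((2*p))) = 3*((3 + p)*(1/(2*p))) = 3*((3 + p)/(2*p)) = 3*(3 + p)/(2*p))
C(H) = 2*H + 3*(3 + H)/(2*H) (C(H) = (H + H) + 3*(3 + H)/(2*H) = 2*H + 3*(3 + H)/(2*H))
(77*(143 + C(11)))/(-18475) = (77*(143 + (3/2 + 2*11 + (9/2)/11)))/(-18475) = (77*(143 + (3/2 + 22 + (9/2)*(1/11))))*(-1/18475) = (77*(143 + (3/2 + 22 + 9/22)))*(-1/18475) = (77*(143 + 263/11))*(-1/18475) = (77*(1836/11))*(-1/18475) = 12852*(-1/18475) = -12852/18475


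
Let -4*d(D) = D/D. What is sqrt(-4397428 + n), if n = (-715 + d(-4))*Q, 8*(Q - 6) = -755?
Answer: I*sqrt(277389938)/8 ≈ 2081.9*I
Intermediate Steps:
Q = -707/8 (Q = 6 + (1/8)*(-755) = 6 - 755/8 = -707/8 ≈ -88.375)
d(D) = -1/4 (d(D) = -D/(4*D) = -1/4*1 = -1/4)
n = 2022727/32 (n = (-715 - 1/4)*(-707/8) = -2861/4*(-707/8) = 2022727/32 ≈ 63210.)
sqrt(-4397428 + n) = sqrt(-4397428 + 2022727/32) = sqrt(-138694969/32) = I*sqrt(277389938)/8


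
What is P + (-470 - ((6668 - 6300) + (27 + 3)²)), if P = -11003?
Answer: -12741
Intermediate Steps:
P + (-470 - ((6668 - 6300) + (27 + 3)²)) = -11003 + (-470 - ((6668 - 6300) + (27 + 3)²)) = -11003 + (-470 - (368 + 30²)) = -11003 + (-470 - (368 + 900)) = -11003 + (-470 - 1*1268) = -11003 + (-470 - 1268) = -11003 - 1738 = -12741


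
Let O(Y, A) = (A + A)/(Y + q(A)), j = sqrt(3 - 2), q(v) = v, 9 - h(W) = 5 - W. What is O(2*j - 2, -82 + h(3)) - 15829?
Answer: -15827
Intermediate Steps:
h(W) = 4 + W (h(W) = 9 - (5 - W) = 9 + (-5 + W) = 4 + W)
j = 1 (j = sqrt(1) = 1)
O(Y, A) = 2*A/(A + Y) (O(Y, A) = (A + A)/(Y + A) = (2*A)/(A + Y) = 2*A/(A + Y))
O(2*j - 2, -82 + h(3)) - 15829 = 2*(-82 + (4 + 3))/((-82 + (4 + 3)) + (2*1 - 2)) - 15829 = 2*(-82 + 7)/((-82 + 7) + (2 - 2)) - 15829 = 2*(-75)/(-75 + 0) - 15829 = 2*(-75)/(-75) - 15829 = 2*(-75)*(-1/75) - 15829 = 2 - 15829 = -15827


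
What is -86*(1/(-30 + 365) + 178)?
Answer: -5128266/335 ≈ -15308.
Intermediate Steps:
-86*(1/(-30 + 365) + 178) = -86*(1/335 + 178) = -86*59631/335 = -5128266/335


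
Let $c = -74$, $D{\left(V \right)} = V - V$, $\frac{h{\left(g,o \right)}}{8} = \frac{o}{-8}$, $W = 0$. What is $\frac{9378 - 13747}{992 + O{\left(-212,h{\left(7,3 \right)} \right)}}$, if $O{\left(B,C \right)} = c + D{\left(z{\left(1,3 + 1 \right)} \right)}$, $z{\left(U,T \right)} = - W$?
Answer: $- \frac{257}{54} \approx -4.7593$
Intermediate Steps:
$h{\left(g,o \right)} = - o$ ($h{\left(g,o \right)} = 8 \frac{o}{-8} = 8 o \left(- \frac{1}{8}\right) = 8 \left(- \frac{o}{8}\right) = - o$)
$z{\left(U,T \right)} = 0$ ($z{\left(U,T \right)} = \left(-1\right) 0 = 0$)
$D{\left(V \right)} = 0$
$O{\left(B,C \right)} = -74$ ($O{\left(B,C \right)} = -74 + 0 = -74$)
$\frac{9378 - 13747}{992 + O{\left(-212,h{\left(7,3 \right)} \right)}} = \frac{9378 - 13747}{992 - 74} = - \frac{4369}{918} = \left(-4369\right) \frac{1}{918} = - \frac{257}{54}$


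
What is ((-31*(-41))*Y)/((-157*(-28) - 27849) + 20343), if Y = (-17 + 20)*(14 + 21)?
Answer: -26691/622 ≈ -42.912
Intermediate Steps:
Y = 105 (Y = 3*35 = 105)
((-31*(-41))*Y)/((-157*(-28) - 27849) + 20343) = (-31*(-41)*105)/((-157*(-28) - 27849) + 20343) = (1271*105)/((4396 - 27849) + 20343) = 133455/(-23453 + 20343) = 133455/(-3110) = 133455*(-1/3110) = -26691/622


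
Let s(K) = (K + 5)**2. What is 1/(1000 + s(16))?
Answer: 1/1441 ≈ 0.00069396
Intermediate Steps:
s(K) = (5 + K)**2
1/(1000 + s(16)) = 1/(1000 + (5 + 16)**2) = 1/(1000 + 21**2) = 1/(1000 + 441) = 1/1441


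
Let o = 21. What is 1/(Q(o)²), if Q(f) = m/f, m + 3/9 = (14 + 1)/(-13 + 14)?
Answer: 3969/1936 ≈ 2.0501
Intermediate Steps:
m = 44/3 (m = -⅓ + (14 + 1)/(-13 + 14) = -⅓ + 15/1 = -⅓ + 15*1 = -⅓ + 15 = 44/3 ≈ 14.667)
Q(f) = 44/(3*f)
1/(Q(o)²) = 1/(((44/3)/21)²) = 1/(((44/3)*(1/21))²) = 1/((44/63)²) = 1/(1936/3969) = 3969/1936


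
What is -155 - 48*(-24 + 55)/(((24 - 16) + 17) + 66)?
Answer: -15593/91 ≈ -171.35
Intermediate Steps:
-155 - 48*(-24 + 55)/(((24 - 16) + 17) + 66) = -155 - 1488/((8 + 17) + 66) = -155 - 1488/(25 + 66) = -155 - 1488/91 = -15593/91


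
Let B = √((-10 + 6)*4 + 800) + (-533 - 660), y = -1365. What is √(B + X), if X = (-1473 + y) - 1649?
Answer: 6*I*√157 ≈ 75.18*I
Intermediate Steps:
X = -4487 (X = (-1473 - 1365) - 1649 = -2838 - 1649 = -4487)
B = -1165 (B = √(-4*4 + 800) - 1193 = √(-16 + 800) - 1193 = √784 - 1193 = 28 - 1193 = -1165)
√(B + X) = √(-1165 - 4487) = √(-5652) = 6*I*√157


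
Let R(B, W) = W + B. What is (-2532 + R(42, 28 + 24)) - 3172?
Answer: -5610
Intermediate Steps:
R(B, W) = B + W
(-2532 + R(42, 28 + 24)) - 3172 = (-2532 + (42 + (28 + 24))) - 3172 = (-2532 + (42 + 52)) - 3172 = (-2532 + 94) - 3172 = -2438 - 3172 = -5610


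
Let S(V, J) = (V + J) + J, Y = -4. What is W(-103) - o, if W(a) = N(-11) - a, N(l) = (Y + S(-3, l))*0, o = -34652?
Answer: 34755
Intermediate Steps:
S(V, J) = V + 2*J (S(V, J) = (J + V) + J = V + 2*J)
N(l) = 0 (N(l) = (-4 + (-3 + 2*l))*0 = (-7 + 2*l)*0 = 0)
W(a) = -a (W(a) = 0 - a = -a)
W(-103) - o = -1*(-103) - 1*(-34652) = 103 + 34652 = 34755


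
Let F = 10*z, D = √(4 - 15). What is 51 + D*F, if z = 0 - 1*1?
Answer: 51 - 10*I*√11 ≈ 51.0 - 33.166*I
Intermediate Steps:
z = -1 (z = 0 - 1 = -1)
D = I*√11 (D = √(-11) = I*√11 ≈ 3.3166*I)
F = -10 (F = 10*(-1) = -10)
51 + D*F = 51 + (I*√11)*(-10) = 51 - 10*I*√11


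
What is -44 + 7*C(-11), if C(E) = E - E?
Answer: -44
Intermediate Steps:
C(E) = 0
-44 + 7*C(-11) = -44 + 7*0 = -44 + 0 = -44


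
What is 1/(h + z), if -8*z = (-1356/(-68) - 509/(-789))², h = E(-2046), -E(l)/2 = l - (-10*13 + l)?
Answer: -179908569/56306785862 ≈ -0.0031951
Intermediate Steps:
E(l) = -260 (E(l) = -2*(l - (-10*13 + l)) = -2*(l - (-130 + l)) = -2*(l + (130 - l)) = -2*130 = -260)
h = -260
z = -9530557922/179908569 (z = -(-1356/(-68) - 509/(-789))²/8 = -(-1356*(-1/68) - 509*(-1/789))²/8 = -(339/17 + 509/789)²/8 = -(276124/13413)²/8 = -⅛*76244463376/179908569 = -9530557922/179908569 ≈ -52.974)
1/(h + z) = 1/(-260 - 9530557922/179908569) = 1/(-56306785862/179908569) = -179908569/56306785862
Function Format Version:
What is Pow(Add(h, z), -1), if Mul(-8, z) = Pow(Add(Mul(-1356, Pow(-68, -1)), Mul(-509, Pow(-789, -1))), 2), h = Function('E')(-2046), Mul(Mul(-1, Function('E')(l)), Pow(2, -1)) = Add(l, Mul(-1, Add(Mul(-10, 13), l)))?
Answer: Rational(-179908569, 56306785862) ≈ -0.0031951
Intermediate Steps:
Function('E')(l) = -260 (Function('E')(l) = Mul(-2, Add(l, Mul(-1, Add(Mul(-10, 13), l)))) = Mul(-2, Add(l, Mul(-1, Add(-130, l)))) = Mul(-2, Add(l, Add(130, Mul(-1, l)))) = Mul(-2, 130) = -260)
h = -260
z = Rational(-9530557922, 179908569) (z = Mul(Rational(-1, 8), Pow(Add(Mul(-1356, Pow(-68, -1)), Mul(-509, Pow(-789, -1))), 2)) = Mul(Rational(-1, 8), Pow(Add(Mul(-1356, Rational(-1, 68)), Mul(-509, Rational(-1, 789))), 2)) = Mul(Rational(-1, 8), Pow(Add(Rational(339, 17), Rational(509, 789)), 2)) = Mul(Rational(-1, 8), Pow(Rational(276124, 13413), 2)) = Mul(Rational(-1, 8), Rational(76244463376, 179908569)) = Rational(-9530557922, 179908569) ≈ -52.974)
Pow(Add(h, z), -1) = Pow(Add(-260, Rational(-9530557922, 179908569)), -1) = Pow(Rational(-56306785862, 179908569), -1) = Rational(-179908569, 56306785862)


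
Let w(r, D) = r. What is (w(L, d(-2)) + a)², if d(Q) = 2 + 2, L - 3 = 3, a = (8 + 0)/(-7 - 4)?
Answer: 3364/121 ≈ 27.802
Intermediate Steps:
a = -8/11 (a = 8/(-11) = 8*(-1/11) = -8/11 ≈ -0.72727)
L = 6 (L = 3 + 3 = 6)
d(Q) = 4
(w(L, d(-2)) + a)² = (6 - 8/11)² = (58/11)² = 3364/121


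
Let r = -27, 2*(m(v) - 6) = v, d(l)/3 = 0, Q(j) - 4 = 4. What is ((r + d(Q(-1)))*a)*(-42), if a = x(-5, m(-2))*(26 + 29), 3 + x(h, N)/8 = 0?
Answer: -1496880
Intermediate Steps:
Q(j) = 8 (Q(j) = 4 + 4 = 8)
d(l) = 0 (d(l) = 3*0 = 0)
m(v) = 6 + v/2
x(h, N) = -24 (x(h, N) = -24 + 8*0 = -24 + 0 = -24)
a = -1320 (a = -24*(26 + 29) = -24*55 = -1320)
((r + d(Q(-1)))*a)*(-42) = ((-27 + 0)*(-1320))*(-42) = -27*(-1320)*(-42) = 35640*(-42) = -1496880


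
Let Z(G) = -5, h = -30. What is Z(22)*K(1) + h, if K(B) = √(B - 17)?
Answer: -30 - 20*I ≈ -30.0 - 20.0*I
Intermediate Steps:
K(B) = √(-17 + B)
Z(22)*K(1) + h = -5*√(-17 + 1) - 30 = -20*I - 30 = -30 - 20*I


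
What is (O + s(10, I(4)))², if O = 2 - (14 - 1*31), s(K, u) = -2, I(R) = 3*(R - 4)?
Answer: 289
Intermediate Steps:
I(R) = -12 + 3*R (I(R) = 3*(-4 + R) = -12 + 3*R)
O = 19 (O = 2 - (14 - 31) = 2 - 1*(-17) = 2 + 17 = 19)
(O + s(10, I(4)))² = (19 - 2)² = 17² = 289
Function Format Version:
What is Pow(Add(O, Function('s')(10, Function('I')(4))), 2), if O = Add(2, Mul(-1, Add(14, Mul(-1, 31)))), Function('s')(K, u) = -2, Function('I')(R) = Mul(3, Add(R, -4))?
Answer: 289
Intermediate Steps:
Function('I')(R) = Add(-12, Mul(3, R)) (Function('I')(R) = Mul(3, Add(-4, R)) = Add(-12, Mul(3, R)))
O = 19 (O = Add(2, Mul(-1, Add(14, -31))) = Add(2, Mul(-1, -17)) = Add(2, 17) = 19)
Pow(Add(O, Function('s')(10, Function('I')(4))), 2) = Pow(Add(19, -2), 2) = Pow(17, 2) = 289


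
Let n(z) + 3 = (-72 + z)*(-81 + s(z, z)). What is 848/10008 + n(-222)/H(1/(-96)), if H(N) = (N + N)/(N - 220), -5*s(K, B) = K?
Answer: 1421180070037/12510 ≈ 1.1360e+8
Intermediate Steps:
s(K, B) = -K/5
n(z) = -3 + (-81 - z/5)*(-72 + z) (n(z) = -3 + (-72 + z)*(-81 - z/5) = -3 + (-81 - z/5)*(-72 + z))
H(N) = 2*N/(-220 + N) (H(N) = (2*N)/(-220 + N) = 2*N/(-220 + N))
848/10008 + n(-222)/H(1/(-96)) = 848/10008 + (5829 - 333/5*(-222) - ⅕*(-222)²)/((2/(-96*(-220 + 1/(-96))))) = 848*(1/10008) + (5829 + 73926/5 - ⅕*49284)/((2*(-1/96)/(-220 - 1/96))) = 106/1251 + (5829 + 73926/5 - 49284/5)/((2*(-1/96)/(-21121/96))) = 106/1251 + 53787/(5*((2*(-1/96)*(-96/21121)))) = 106/1251 + 53787/(5*(2/21121)) = 106/1251 + (53787/5)*(21121/2) = 106/1251 + 1136035227/10 = 1421180070037/12510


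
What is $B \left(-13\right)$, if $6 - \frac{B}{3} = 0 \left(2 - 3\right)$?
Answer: $-234$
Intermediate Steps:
$B = 18$ ($B = 18 - 3 \cdot 0 \left(2 - 3\right) = 18 - 3 \cdot 0 \left(-1\right) = 18 - 0 = 18 + 0 = 18$)
$B \left(-13\right) = 18 \left(-13\right) = -234$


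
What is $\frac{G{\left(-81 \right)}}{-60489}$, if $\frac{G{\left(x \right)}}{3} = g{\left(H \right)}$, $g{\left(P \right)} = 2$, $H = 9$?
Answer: $- \frac{2}{20163} \approx -9.9192 \cdot 10^{-5}$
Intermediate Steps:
$G{\left(x \right)} = 6$ ($G{\left(x \right)} = 3 \cdot 2 = 6$)
$\frac{G{\left(-81 \right)}}{-60489} = \frac{6}{-60489} = 6 \left(- \frac{1}{60489}\right) = - \frac{2}{20163}$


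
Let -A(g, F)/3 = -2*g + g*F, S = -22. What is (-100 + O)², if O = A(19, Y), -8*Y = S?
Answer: 326041/16 ≈ 20378.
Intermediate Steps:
Y = 11/4 (Y = -⅛*(-22) = 11/4 ≈ 2.7500)
A(g, F) = 6*g - 3*F*g (A(g, F) = -3*(-2*g + g*F) = -3*(-2*g + F*g) = 6*g - 3*F*g)
O = -171/4 (O = 3*19*(2 - 1*11/4) = 3*19*(2 - 11/4) = 3*19*(-¾) = -171/4 ≈ -42.750)
(-100 + O)² = (-100 - 171/4)² = (-571/4)² = 326041/16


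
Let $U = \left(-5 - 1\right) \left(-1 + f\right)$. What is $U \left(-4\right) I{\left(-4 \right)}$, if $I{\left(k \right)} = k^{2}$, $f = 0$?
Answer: $-384$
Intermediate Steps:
$U = 6$ ($U = \left(-5 - 1\right) \left(-1 + 0\right) = \left(-6\right) \left(-1\right) = 6$)
$U \left(-4\right) I{\left(-4 \right)} = 6 \left(-4\right) \left(-4\right)^{2} = \left(-24\right) 16 = -384$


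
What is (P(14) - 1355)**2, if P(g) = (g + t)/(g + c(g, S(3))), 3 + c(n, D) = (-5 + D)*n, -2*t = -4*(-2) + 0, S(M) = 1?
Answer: 148766809/81 ≈ 1.8366e+6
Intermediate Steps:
t = -4 (t = -(-4*(-2) + 0)/2 = -(8 + 0)/2 = -1/2*8 = -4)
c(n, D) = -3 + n*(-5 + D) (c(n, D) = -3 + (-5 + D)*n = -3 + n*(-5 + D))
P(g) = (-4 + g)/(-3 - 3*g) (P(g) = (g - 4)/(g + (-3 - 5*g + 1*g)) = (-4 + g)/(g + (-3 - 5*g + g)) = (-4 + g)/(g + (-3 - 4*g)) = (-4 + g)/(-3 - 3*g))
(P(14) - 1355)**2 = ((4 - 1*14)/(3*(1 + 14)) - 1355)**2 = ((1/3)*(4 - 14)/15 - 1355)**2 = ((1/3)*(1/15)*(-10) - 1355)**2 = (-2/9 - 1355)**2 = (-12197/9)**2 = 148766809/81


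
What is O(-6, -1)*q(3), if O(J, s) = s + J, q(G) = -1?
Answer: 7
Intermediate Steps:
O(J, s) = J + s
O(-6, -1)*q(3) = (-6 - 1)*(-1) = -7*(-1) = 7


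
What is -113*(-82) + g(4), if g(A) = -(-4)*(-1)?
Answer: 9262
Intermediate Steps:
g(A) = -4 (g(A) = -1*4 = -4)
-113*(-82) + g(4) = -113*(-82) - 4 = 9266 - 4 = 9262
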